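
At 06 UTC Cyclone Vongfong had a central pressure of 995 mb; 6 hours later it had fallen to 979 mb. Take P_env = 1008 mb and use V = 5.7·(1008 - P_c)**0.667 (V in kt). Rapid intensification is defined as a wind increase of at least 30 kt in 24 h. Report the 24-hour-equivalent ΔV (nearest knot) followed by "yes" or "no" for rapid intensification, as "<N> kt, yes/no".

89 kt, yes

V₁: ΔP = 13, V ≈ 5.7 × 13^0.667 ≈ 31.54 kt.
V₂: ΔP = 29, V ≈ 5.7 × 29^0.667 ≈ 53.86 kt.
ΔV over 6 h = 22.32 kt → 24 h equivalent = 22.32 × 24/6 ≈ 89.28 kt.
89 kt ≥ 30 kt ⇒ rapid intensification.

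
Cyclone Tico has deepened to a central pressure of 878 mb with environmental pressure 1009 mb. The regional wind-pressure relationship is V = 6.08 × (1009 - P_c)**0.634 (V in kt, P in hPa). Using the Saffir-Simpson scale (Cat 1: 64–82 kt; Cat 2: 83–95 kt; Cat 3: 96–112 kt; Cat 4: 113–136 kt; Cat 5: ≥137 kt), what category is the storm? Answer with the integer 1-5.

4

ΔP = 1009 − 878 = 131 mb.
V ≈ 6.08 × 131^0.634 = 6.08 × 22.00 ≈ 134 kt.
134 kt falls in the Category 4 band.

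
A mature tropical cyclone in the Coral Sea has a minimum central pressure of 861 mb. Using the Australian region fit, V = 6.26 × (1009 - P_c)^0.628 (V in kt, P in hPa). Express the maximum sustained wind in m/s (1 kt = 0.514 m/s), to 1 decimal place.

ΔP = 1009 − 861 = 148 mb.
V ≈ 6.26 × 148^0.628 = 6.26 × 23.063 ≈ 144.377 kt.
144.377 × 0.514 ≈ 74.21 m/s → 74.2 m/s.

74.2 m/s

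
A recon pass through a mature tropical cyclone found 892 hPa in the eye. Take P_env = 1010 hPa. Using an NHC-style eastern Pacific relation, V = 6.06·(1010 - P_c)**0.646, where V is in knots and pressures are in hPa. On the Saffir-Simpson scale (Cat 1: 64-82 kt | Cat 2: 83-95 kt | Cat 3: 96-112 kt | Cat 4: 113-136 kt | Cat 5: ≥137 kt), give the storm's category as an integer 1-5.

ΔP = 1010 − 892 = 118 hPa.
V ≈ 6.06 × 118^0.646 = 6.06 × 21.80 ≈ 132 kt.
132 kt falls in the Category 4 band.

4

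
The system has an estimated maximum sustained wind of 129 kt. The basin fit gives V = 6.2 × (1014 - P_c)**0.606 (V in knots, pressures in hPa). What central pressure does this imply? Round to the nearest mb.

864 mb

ΔP = (V / 6.2)^(1/0.606) = (129/6.2)^1.650.
129/6.2 = 20.806; 20.806^1.650 ≈ 149.71 mb.
P_c = 1014 − 149.71 = 864.29 ≈ 864 mb.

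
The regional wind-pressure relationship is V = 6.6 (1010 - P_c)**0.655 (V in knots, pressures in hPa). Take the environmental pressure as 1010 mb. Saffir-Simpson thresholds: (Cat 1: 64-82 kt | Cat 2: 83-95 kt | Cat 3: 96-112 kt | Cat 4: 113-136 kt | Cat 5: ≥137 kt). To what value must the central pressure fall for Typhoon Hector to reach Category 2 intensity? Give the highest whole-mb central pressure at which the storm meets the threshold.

962 mb

Category 2 begins at V = 83 kt.
Required ΔP = (83/6.6)^(1/0.655) = 12.576^1.527 ≈ 47.72 mb.
P_c ≤ 1010 − 47.72 = 962.28, so the highest integer P_c is 962 mb.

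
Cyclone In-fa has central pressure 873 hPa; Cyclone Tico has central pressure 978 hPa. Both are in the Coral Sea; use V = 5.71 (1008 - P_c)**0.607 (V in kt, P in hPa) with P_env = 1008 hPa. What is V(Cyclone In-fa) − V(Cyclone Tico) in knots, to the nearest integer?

67 kt

Cyclone In-fa: ΔP = 135; V ≈ 5.71 × 135^0.607 ≈ 112.14 kt.
Cyclone Tico: ΔP = 30; V ≈ 5.71 × 30^0.607 ≈ 45.00 kt.
Difference ≈ 112.14 − 45.00 = 67.14 → 67 kt.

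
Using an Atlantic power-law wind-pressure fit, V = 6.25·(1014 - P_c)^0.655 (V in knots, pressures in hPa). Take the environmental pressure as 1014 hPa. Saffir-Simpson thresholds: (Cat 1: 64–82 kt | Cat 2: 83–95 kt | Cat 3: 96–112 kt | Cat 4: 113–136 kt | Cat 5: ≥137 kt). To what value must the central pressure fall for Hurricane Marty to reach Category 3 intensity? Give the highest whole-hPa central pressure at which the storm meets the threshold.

949 hPa

Category 3 begins at V = 96 kt.
Required ΔP = (96/6.25)^(1/0.655) = 15.360^1.527 ≈ 64.76 hPa.
P_c ≤ 1014 − 64.76 = 949.24, so the highest integer P_c is 949 hPa.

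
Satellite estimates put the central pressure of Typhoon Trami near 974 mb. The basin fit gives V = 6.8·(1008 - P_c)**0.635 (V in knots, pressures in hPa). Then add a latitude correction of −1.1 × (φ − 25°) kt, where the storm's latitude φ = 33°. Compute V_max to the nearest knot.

ΔP = 1008 − 974 = 34 mb.
34^0.635 ≈ 9.386.
V ≈ 6.8 × 9.386 ≈ 63.8 kt.
Latitude correction: −1.1 × (33 − 25) = -8.8 kt.
Corrected V ≈ 55 kt → 55 kt.

55 kt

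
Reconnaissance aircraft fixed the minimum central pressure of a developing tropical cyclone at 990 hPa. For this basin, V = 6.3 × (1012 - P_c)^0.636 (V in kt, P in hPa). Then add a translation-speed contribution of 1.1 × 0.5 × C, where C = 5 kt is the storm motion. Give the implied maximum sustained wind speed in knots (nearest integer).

48 kt

ΔP = 1012 − 990 = 22 hPa.
22^0.636 ≈ 7.141.
V ≈ 6.3 × 7.141 ≈ 45.0 kt.
Translation term: 1.1 × 0.5 × 5 = 2.75 kt.
Corrected V ≈ 47.75 kt → 48 kt.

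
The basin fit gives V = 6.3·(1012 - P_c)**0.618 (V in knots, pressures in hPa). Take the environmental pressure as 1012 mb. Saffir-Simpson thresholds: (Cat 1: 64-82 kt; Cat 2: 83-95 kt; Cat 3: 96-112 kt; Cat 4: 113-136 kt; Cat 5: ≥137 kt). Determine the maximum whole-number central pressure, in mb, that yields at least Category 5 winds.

866 mb

Category 5 begins at V = 137 kt.
Required ΔP = (137/6.3)^(1/0.618) = 21.746^1.618 ≈ 145.90 mb.
P_c ≤ 1012 − 145.90 = 866.10, so the highest integer P_c is 866 mb.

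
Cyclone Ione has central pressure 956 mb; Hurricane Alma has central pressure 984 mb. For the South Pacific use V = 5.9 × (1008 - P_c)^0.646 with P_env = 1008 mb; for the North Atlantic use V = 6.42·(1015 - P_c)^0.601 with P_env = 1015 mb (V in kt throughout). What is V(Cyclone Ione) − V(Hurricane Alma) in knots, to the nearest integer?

25 kt

Cyclone Ione: ΔP = 52; V ≈ 5.9 × 52^0.646 ≈ 75.75 kt.
Hurricane Alma: ΔP = 31; V ≈ 6.42 × 31^0.601 ≈ 50.56 kt.
Difference ≈ 75.75 − 50.56 = 25.19 → 25 kt.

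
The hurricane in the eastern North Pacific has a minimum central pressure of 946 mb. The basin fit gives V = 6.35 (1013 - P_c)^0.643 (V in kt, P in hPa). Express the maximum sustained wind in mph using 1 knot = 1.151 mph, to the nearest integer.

109 mph

ΔP = 1013 − 946 = 67 mb.
V ≈ 6.35 × 67^0.643 = 6.35 × 14.934 ≈ 94.829 kt.
94.829 × 1.151 ≈ 109.15 mph → 109 mph.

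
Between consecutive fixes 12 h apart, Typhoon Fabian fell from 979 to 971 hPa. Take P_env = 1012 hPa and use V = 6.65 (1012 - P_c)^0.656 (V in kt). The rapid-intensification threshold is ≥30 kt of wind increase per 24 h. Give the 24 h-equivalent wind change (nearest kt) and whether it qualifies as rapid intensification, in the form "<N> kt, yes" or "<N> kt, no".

20 kt, no

V₁: ΔP = 33, V ≈ 6.65 × 33^0.656 ≈ 65.91 kt.
V₂: ΔP = 41, V ≈ 6.65 × 41^0.656 ≈ 76.00 kt.
ΔV over 12 h = 10.09 kt → 24 h equivalent = 10.09 × 24/12 ≈ 20.18 kt.
20 kt < 30 kt ⇒ not rapid intensification.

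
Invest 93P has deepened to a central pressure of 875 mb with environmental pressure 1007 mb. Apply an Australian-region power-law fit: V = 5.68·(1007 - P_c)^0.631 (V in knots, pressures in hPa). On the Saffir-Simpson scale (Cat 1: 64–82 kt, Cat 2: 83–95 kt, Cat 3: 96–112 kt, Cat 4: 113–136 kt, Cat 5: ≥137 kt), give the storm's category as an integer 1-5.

ΔP = 1007 − 875 = 132 mb.
V ≈ 5.68 × 132^0.631 = 5.68 × 21.78 ≈ 124 kt.
124 kt falls in the Category 4 band.

4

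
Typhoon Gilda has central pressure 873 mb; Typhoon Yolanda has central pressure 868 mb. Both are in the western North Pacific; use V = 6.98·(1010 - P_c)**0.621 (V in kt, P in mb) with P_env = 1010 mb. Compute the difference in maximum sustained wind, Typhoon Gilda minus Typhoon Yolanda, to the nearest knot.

Typhoon Gilda: ΔP = 137; V ≈ 6.98 × 137^0.621 ≈ 148.17 kt.
Typhoon Yolanda: ΔP = 142; V ≈ 6.98 × 142^0.621 ≈ 151.50 kt.
Difference ≈ 148.17 − 151.50 = -3.33 → -3 kt.

-3 kt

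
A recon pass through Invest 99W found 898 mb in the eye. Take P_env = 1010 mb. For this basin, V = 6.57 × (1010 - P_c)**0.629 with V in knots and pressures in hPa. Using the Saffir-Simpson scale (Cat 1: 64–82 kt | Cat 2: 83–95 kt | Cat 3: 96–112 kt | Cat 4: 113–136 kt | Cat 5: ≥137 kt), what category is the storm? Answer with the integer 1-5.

4

ΔP = 1010 − 898 = 112 mb.
V ≈ 6.57 × 112^0.629 = 6.57 × 19.45 ≈ 128 kt.
128 kt falls in the Category 4 band.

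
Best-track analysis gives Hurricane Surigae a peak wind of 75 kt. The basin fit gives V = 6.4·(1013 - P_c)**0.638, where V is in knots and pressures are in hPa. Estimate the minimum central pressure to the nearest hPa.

966 hPa

ΔP = (V / 6.4)^(1/0.638) = (75/6.4)^1.567.
75/6.4 = 11.719; 11.719^1.567 ≈ 47.35 hPa.
P_c = 1013 − 47.35 = 965.65 ≈ 966 hPa.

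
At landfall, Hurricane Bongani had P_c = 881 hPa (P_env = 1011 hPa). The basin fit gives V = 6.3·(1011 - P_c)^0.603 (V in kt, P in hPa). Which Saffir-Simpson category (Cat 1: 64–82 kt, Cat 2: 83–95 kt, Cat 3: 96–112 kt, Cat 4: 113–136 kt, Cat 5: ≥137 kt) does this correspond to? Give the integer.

4

ΔP = 1011 − 881 = 130 hPa.
V ≈ 6.3 × 130^0.603 = 6.3 × 18.82 ≈ 119 kt.
119 kt falls in the Category 4 band.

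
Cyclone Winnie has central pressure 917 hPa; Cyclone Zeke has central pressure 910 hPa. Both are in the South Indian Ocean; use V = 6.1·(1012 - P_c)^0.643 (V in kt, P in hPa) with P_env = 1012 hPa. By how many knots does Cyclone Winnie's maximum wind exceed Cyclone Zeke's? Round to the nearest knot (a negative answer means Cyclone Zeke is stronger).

Cyclone Winnie: ΔP = 95; V ≈ 6.1 × 95^0.643 ≈ 114.03 kt.
Cyclone Zeke: ΔP = 102; V ≈ 6.1 × 102^0.643 ≈ 119.36 kt.
Difference ≈ 114.03 − 119.36 = -5.33 → -5 kt.

-5 kt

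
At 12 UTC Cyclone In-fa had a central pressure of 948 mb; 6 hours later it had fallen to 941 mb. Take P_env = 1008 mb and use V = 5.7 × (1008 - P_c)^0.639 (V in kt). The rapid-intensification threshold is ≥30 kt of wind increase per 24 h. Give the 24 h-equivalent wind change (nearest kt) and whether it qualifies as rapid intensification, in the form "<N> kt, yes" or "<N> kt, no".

V₁: ΔP = 60, V ≈ 5.7 × 60^0.639 ≈ 78.00 kt.
V₂: ΔP = 67, V ≈ 5.7 × 67^0.639 ≈ 83.70 kt.
ΔV over 6 h = 5.70 kt → 24 h equivalent = 5.70 × 24/6 ≈ 22.80 kt.
23 kt < 30 kt ⇒ not rapid intensification.

23 kt, no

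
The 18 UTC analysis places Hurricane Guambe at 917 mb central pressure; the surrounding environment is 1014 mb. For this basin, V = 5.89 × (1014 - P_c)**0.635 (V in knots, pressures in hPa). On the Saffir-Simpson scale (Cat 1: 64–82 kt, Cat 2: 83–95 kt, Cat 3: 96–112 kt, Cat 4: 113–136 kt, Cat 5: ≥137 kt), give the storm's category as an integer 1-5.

3

ΔP = 1014 − 917 = 97 mb.
V ≈ 5.89 × 97^0.635 = 5.89 × 18.26 ≈ 108 kt.
108 kt falls in the Category 3 band.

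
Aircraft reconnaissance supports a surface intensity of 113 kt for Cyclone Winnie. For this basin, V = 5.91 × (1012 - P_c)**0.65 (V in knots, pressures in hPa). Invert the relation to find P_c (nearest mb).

918 mb

ΔP = (V / 5.91)^(1/0.65) = (113/5.91)^1.538.
113/5.91 = 19.120; 19.120^1.538 ≈ 93.65 mb.
P_c = 1012 − 93.65 = 918.35 ≈ 918 mb.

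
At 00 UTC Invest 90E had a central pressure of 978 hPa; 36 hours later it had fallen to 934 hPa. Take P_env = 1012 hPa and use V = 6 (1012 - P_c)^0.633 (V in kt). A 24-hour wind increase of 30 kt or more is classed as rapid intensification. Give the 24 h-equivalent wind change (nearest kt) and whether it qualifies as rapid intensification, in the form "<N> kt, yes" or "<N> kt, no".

26 kt, no

V₁: ΔP = 34, V ≈ 6 × 34^0.633 ≈ 55.92 kt.
V₂: ΔP = 78, V ≈ 6 × 78^0.633 ≈ 94.59 kt.
ΔV over 36 h = 38.67 kt → 24 h equivalent = 38.67 × 24/36 ≈ 25.78 kt.
26 kt < 30 kt ⇒ not rapid intensification.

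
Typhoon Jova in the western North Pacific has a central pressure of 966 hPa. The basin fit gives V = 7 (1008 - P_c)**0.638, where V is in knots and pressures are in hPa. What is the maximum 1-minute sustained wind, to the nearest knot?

ΔP = 1008 − 966 = 42 hPa.
42^0.638 ≈ 10.855.
V ≈ 7 × 10.855 ≈ 76.0 kt.

76 kt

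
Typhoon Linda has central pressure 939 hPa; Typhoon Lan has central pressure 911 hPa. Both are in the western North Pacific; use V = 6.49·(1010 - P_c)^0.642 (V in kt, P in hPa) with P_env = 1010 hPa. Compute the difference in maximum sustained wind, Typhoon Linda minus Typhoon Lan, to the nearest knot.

-24 kt

Typhoon Linda: ΔP = 71; V ≈ 6.49 × 71^0.642 ≈ 100.17 kt.
Typhoon Lan: ΔP = 99; V ≈ 6.49 × 99^0.642 ≈ 124.01 kt.
Difference ≈ 100.17 − 124.01 = -23.84 → -24 kt.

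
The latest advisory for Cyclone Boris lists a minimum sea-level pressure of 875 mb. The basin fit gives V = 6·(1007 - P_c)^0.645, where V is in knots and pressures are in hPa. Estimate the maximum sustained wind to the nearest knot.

140 kt

ΔP = 1007 − 875 = 132 mb.
132^0.645 ≈ 23.322.
V ≈ 6 × 23.322 ≈ 139.9 kt.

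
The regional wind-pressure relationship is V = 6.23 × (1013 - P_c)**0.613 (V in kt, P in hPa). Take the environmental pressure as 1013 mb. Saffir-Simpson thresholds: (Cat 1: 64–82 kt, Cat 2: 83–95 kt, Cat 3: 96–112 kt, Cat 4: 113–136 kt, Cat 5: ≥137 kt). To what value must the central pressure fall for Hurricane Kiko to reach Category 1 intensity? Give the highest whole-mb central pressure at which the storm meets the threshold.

968 mb

Category 1 begins at V = 64 kt.
Required ΔP = (64/6.23)^(1/0.613) = 10.273^1.631 ≈ 44.71 mb.
P_c ≤ 1013 − 44.71 = 968.29, so the highest integer P_c is 968 mb.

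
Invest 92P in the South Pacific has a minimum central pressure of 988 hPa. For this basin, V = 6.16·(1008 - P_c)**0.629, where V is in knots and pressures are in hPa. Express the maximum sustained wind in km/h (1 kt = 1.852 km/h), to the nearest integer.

ΔP = 1008 − 988 = 20 hPa.
V ≈ 6.16 × 20^0.629 = 6.16 × 6.582 ≈ 40.544 kt.
40.544 × 1.852 ≈ 75.09 km/h → 75 km/h.

75 km/h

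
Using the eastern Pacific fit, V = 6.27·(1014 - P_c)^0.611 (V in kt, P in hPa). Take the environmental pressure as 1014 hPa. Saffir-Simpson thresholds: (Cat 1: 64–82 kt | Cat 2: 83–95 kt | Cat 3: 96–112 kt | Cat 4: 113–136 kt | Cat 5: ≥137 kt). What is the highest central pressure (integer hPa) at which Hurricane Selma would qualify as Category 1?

969 hPa

Category 1 begins at V = 64 kt.
Required ΔP = (64/6.27)^(1/0.611) = 10.207^1.637 ≈ 44.80 hPa.
P_c ≤ 1014 − 44.80 = 969.20, so the highest integer P_c is 969 hPa.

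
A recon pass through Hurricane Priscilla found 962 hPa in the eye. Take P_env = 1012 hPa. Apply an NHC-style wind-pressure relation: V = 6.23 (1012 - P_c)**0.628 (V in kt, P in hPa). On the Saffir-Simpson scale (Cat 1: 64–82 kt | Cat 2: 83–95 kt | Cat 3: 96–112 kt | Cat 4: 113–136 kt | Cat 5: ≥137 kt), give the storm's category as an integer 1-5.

ΔP = 1012 − 962 = 50 hPa.
V ≈ 6.23 × 50^0.628 = 6.23 × 11.67 ≈ 73 kt.
73 kt falls in the Category 1 band.

1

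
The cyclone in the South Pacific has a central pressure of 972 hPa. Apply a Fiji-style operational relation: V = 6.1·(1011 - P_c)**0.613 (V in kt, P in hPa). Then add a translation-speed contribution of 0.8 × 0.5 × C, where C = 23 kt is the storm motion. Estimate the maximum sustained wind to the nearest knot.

67 kt

ΔP = 1011 − 972 = 39 hPa.
39^0.613 ≈ 9.448.
V ≈ 6.1 × 9.448 ≈ 57.6 kt.
Translation term: 0.8 × 0.5 × 23 = 9.2 kt.
Corrected V ≈ 66.8 kt → 67 kt.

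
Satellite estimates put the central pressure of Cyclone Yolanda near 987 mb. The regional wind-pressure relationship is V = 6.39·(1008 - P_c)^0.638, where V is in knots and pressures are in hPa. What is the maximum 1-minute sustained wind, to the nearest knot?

45 kt

ΔP = 1008 − 987 = 21 mb.
21^0.638 ≈ 6.976.
V ≈ 6.39 × 6.976 ≈ 44.6 kt.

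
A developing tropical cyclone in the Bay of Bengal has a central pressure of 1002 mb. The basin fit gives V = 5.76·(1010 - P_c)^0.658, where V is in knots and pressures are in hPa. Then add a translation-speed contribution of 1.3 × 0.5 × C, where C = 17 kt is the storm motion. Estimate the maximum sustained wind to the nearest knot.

ΔP = 1010 − 1002 = 8 mb.
8^0.658 ≈ 3.929.
V ≈ 5.76 × 3.929 ≈ 22.6 kt.
Translation term: 1.3 × 0.5 × 17 = 11.05 kt.
Corrected V ≈ 33.65 kt → 34 kt.

34 kt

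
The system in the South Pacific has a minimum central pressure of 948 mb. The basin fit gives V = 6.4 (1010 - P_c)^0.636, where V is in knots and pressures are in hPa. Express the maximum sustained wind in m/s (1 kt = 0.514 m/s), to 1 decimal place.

ΔP = 1010 − 948 = 62 mb.
V ≈ 6.4 × 62^0.636 = 6.4 × 13.803 ≈ 88.337 kt.
88.337 × 0.514 ≈ 45.41 m/s → 45.4 m/s.

45.4 m/s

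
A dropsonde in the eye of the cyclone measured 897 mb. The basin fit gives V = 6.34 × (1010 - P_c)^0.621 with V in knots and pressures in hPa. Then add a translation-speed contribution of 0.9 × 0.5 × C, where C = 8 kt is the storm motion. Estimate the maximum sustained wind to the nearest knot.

ΔP = 1010 − 897 = 113 mb.
113^0.621 ≈ 18.835.
V ≈ 6.34 × 18.835 ≈ 119.4 kt.
Translation term: 0.9 × 0.5 × 8 = 3.6 kt.
Corrected V ≈ 123 kt → 123 kt.

123 kt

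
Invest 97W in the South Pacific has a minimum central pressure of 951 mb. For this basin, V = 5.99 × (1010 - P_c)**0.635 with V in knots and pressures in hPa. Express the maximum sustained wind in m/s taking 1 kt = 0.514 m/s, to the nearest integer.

41 m/s

ΔP = 1010 − 951 = 59 mb.
V ≈ 5.99 × 59^0.635 = 5.99 × 13.320 ≈ 79.784 kt.
79.784 × 0.514 ≈ 41.01 m/s → 41 m/s.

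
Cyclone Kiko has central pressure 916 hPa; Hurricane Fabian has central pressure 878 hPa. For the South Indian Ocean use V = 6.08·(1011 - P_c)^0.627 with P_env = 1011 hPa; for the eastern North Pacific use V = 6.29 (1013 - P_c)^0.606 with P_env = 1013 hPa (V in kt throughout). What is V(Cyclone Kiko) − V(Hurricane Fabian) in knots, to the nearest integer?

Cyclone Kiko: ΔP = 95; V ≈ 6.08 × 95^0.627 ≈ 105.67 kt.
Hurricane Fabian: ΔP = 135; V ≈ 6.29 × 135^0.606 ≈ 122.92 kt.
Difference ≈ 105.67 − 122.92 = -17.25 → -17 kt.

-17 kt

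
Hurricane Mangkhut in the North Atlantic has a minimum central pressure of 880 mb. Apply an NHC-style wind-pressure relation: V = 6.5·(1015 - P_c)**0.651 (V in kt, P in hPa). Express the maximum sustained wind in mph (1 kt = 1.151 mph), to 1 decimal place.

ΔP = 1015 − 880 = 135 mb.
V ≈ 6.5 × 135^0.651 = 6.5 × 24.370 ≈ 158.402 kt.
158.402 × 1.151 ≈ 182.32 mph → 182.3 mph.

182.3 mph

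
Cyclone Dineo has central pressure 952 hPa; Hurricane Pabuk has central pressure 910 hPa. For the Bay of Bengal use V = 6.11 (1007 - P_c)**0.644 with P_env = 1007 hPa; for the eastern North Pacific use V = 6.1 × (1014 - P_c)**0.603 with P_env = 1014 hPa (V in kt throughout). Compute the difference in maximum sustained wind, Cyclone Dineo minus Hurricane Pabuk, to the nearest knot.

-20 kt

Cyclone Dineo: ΔP = 55; V ≈ 6.11 × 55^0.644 ≈ 80.69 kt.
Hurricane Pabuk: ΔP = 104; V ≈ 6.1 × 104^0.603 ≈ 100.37 kt.
Difference ≈ 80.69 − 100.37 = -19.68 → -20 kt.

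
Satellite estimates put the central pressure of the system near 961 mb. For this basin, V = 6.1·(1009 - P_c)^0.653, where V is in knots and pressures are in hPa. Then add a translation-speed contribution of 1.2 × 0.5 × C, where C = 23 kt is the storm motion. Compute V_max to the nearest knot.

ΔP = 1009 − 961 = 48 mb.
48^0.653 ≈ 12.527.
V ≈ 6.1 × 12.527 ≈ 76.4 kt.
Translation term: 1.2 × 0.5 × 23 = 13.8 kt.
Corrected V ≈ 90.2 kt → 90 kt.

90 kt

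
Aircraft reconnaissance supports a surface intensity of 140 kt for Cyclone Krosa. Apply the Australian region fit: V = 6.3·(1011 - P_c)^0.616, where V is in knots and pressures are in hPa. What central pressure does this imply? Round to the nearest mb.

857 mb

ΔP = (V / 6.3)^(1/0.616) = (140/6.3)^1.623.
140/6.3 = 22.222; 22.222^1.623 ≈ 153.58 mb.
P_c = 1011 − 153.58 = 857.42 ≈ 857 mb.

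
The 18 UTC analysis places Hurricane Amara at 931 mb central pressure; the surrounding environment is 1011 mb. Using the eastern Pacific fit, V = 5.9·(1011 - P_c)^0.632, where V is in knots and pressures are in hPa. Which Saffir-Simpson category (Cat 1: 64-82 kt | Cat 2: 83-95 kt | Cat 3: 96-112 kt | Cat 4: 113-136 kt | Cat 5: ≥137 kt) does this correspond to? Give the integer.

ΔP = 1011 − 931 = 80 mb.
V ≈ 5.9 × 80^0.632 = 5.9 × 15.95 ≈ 94 kt.
94 kt falls in the Category 2 band.

2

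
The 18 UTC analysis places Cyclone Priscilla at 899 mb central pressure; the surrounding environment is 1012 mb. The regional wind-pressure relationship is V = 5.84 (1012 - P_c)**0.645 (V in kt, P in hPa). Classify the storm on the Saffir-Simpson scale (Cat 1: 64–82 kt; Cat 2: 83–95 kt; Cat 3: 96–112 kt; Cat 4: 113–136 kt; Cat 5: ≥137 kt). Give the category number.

4

ΔP = 1012 − 899 = 113 mb.
V ≈ 5.84 × 113^0.645 = 5.84 × 21.10 ≈ 123 kt.
123 kt falls in the Category 4 band.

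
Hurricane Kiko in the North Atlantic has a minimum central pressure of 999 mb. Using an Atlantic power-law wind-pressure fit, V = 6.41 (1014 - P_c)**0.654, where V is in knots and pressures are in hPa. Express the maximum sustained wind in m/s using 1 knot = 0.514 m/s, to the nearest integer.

ΔP = 1014 − 999 = 15 mb.
V ≈ 6.41 × 15^0.654 = 6.41 × 5.877 ≈ 37.672 kt.
37.672 × 0.514 ≈ 19.36 m/s → 19 m/s.

19 m/s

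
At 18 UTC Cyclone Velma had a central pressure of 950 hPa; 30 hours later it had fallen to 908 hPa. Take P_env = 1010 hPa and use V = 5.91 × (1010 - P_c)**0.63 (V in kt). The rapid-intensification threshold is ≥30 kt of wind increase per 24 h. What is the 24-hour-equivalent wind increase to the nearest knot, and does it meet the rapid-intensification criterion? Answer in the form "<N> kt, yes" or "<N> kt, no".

V₁: ΔP = 60, V ≈ 5.91 × 60^0.63 ≈ 77.95 kt.
V₂: ΔP = 102, V ≈ 5.91 × 102^0.63 ≈ 108.89 kt.
ΔV over 30 h = 30.94 kt → 24 h equivalent = 30.94 × 24/30 ≈ 24.75 kt.
25 kt < 30 kt ⇒ not rapid intensification.

25 kt, no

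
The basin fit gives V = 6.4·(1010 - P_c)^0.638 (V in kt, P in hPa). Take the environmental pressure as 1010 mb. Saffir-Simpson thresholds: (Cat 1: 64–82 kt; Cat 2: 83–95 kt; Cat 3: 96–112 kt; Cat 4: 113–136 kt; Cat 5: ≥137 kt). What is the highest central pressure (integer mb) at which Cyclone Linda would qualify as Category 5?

888 mb

Category 5 begins at V = 137 kt.
Required ΔP = (137/6.4)^(1/0.638) = 21.406^1.567 ≈ 121.76 mb.
P_c ≤ 1010 − 121.76 = 888.24, so the highest integer P_c is 888 mb.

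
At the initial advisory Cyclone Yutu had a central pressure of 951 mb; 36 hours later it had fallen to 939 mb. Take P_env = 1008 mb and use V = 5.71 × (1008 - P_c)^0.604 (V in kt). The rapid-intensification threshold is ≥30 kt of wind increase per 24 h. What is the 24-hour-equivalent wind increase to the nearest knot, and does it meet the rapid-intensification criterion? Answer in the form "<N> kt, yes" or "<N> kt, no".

V₁: ΔP = 57, V ≈ 5.71 × 57^0.604 ≈ 65.64 kt.
V₂: ΔP = 69, V ≈ 5.71 × 69^0.604 ≈ 73.67 kt.
ΔV over 36 h = 8.03 kt → 24 h equivalent = 8.03 × 24/36 ≈ 5.35 kt.
5 kt < 30 kt ⇒ not rapid intensification.

5 kt, no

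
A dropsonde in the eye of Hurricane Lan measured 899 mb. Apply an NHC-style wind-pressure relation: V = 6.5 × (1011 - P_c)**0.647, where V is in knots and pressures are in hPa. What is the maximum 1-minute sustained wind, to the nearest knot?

138 kt

ΔP = 1011 − 899 = 112 mb.
112^0.647 ≈ 21.176.
V ≈ 6.5 × 21.176 ≈ 137.6 kt.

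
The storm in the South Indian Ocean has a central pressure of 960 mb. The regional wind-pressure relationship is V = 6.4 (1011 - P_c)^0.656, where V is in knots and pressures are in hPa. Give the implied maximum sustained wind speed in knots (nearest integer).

84 kt

ΔP = 1011 − 960 = 51 mb.
51^0.656 ≈ 13.188.
V ≈ 6.4 × 13.188 ≈ 84.4 kt.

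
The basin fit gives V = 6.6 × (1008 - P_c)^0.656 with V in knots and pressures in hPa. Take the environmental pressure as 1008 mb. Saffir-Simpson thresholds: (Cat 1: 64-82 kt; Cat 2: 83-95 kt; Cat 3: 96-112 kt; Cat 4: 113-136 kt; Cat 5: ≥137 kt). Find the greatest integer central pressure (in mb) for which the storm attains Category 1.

Category 1 begins at V = 64 kt.
Required ΔP = (64/6.6)^(1/0.656) = 9.697^1.524 ≈ 31.92 mb.
P_c ≤ 1008 − 31.92 = 976.08, so the highest integer P_c is 976 mb.

976 mb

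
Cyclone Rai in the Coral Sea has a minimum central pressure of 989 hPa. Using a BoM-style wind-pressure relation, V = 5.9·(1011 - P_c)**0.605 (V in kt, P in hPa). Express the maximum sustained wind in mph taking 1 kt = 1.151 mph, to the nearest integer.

ΔP = 1011 − 989 = 22 hPa.
V ≈ 5.9 × 22^0.605 = 5.9 × 6.489 ≈ 38.284 kt.
38.284 × 1.151 ≈ 44.06 mph → 44 mph.

44 mph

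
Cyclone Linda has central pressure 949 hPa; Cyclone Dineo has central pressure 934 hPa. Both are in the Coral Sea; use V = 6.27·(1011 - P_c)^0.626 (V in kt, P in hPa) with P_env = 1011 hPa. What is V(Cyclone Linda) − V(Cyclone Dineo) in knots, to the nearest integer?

Cyclone Linda: ΔP = 62; V ≈ 6.27 × 62^0.626 ≈ 83.04 kt.
Cyclone Dineo: ΔP = 77; V ≈ 6.27 × 77^0.626 ≈ 95.11 kt.
Difference ≈ 83.04 − 95.11 = -12.07 → -12 kt.

-12 kt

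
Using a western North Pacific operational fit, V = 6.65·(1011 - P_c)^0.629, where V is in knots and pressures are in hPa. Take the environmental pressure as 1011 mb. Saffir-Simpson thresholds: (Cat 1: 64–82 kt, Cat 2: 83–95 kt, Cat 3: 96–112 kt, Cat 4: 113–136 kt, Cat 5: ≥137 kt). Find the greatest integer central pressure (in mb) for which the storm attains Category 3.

941 mb

Category 3 begins at V = 96 kt.
Required ΔP = (96/6.65)^(1/0.629) = 14.436^1.590 ≈ 69.71 mb.
P_c ≤ 1011 − 69.71 = 941.29, so the highest integer P_c is 941 mb.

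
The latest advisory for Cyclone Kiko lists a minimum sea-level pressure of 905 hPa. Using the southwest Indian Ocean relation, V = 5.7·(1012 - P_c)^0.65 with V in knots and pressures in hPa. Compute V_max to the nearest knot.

119 kt

ΔP = 1012 − 905 = 107 hPa.
107^0.65 ≈ 20.850.
V ≈ 5.7 × 20.850 ≈ 118.8 kt.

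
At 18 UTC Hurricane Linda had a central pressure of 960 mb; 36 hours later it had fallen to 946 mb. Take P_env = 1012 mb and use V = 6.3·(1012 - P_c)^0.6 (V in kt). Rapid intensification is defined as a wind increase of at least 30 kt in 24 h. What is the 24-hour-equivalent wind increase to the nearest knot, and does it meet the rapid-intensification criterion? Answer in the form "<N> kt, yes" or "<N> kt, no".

7 kt, no

V₁: ΔP = 52, V ≈ 6.3 × 52^0.6 ≈ 67.44 kt.
V₂: ΔP = 66, V ≈ 6.3 × 66^0.6 ≈ 77.82 kt.
ΔV over 36 h = 10.38 kt → 24 h equivalent = 10.38 × 24/36 ≈ 6.92 kt.
7 kt < 30 kt ⇒ not rapid intensification.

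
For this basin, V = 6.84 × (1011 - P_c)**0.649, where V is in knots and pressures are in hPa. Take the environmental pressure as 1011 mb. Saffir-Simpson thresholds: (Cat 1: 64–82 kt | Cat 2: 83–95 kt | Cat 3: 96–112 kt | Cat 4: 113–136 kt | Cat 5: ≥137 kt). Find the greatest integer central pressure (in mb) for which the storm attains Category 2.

964 mb

Category 2 begins at V = 83 kt.
Required ΔP = (83/6.84)^(1/0.649) = 12.135^1.541 ≈ 46.81 mb.
P_c ≤ 1011 − 46.81 = 964.19, so the highest integer P_c is 964 mb.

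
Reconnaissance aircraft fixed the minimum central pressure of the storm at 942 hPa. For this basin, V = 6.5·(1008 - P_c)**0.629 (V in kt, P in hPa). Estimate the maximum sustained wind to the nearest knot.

ΔP = 1008 − 942 = 66 hPa.
66^0.629 ≈ 13.947.
V ≈ 6.5 × 13.947 ≈ 90.7 kt.

91 kt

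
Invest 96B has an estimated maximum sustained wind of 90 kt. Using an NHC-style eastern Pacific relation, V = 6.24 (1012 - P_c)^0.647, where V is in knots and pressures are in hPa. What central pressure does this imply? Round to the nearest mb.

ΔP = (V / 6.24)^(1/0.647) = (90/6.24)^1.546.
90/6.24 = 14.423; 14.423^1.546 ≈ 61.86 mb.
P_c = 1012 − 61.86 = 950.14 ≈ 950 mb.

950 mb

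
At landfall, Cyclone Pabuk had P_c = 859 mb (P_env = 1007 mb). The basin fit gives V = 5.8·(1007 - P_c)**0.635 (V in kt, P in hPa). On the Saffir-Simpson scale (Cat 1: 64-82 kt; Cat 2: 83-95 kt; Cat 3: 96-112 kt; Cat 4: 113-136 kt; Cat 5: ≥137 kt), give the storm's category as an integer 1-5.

5

ΔP = 1007 − 859 = 148 mb.
V ≈ 5.8 × 148^0.635 = 5.8 × 23.88 ≈ 139 kt.
139 kt falls in the Category 5 band.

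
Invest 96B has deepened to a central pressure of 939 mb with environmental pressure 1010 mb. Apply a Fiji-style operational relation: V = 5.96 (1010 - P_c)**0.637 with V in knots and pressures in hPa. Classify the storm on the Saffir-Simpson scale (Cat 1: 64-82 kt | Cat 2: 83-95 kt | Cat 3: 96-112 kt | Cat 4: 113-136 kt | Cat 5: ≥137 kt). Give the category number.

ΔP = 1010 − 939 = 71 mb.
V ≈ 5.96 × 71^0.637 = 5.96 × 15.11 ≈ 90 kt.
90 kt falls in the Category 2 band.

2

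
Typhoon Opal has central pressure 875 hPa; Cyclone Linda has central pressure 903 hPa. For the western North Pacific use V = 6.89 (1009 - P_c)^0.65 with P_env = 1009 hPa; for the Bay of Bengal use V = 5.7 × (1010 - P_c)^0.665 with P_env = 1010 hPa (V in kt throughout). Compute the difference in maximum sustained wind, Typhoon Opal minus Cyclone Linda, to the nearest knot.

39 kt

Typhoon Opal: ΔP = 134; V ≈ 6.89 × 134^0.65 ≈ 166.28 kt.
Cyclone Linda: ΔP = 107; V ≈ 5.7 × 107^0.665 ≈ 127.47 kt.
Difference ≈ 166.28 − 127.47 = 38.81 → 39 kt.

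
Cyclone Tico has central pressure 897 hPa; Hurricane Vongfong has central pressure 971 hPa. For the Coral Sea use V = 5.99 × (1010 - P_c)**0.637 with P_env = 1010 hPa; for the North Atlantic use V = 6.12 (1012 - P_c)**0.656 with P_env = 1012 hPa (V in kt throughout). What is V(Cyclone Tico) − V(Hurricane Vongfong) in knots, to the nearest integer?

52 kt

Cyclone Tico: ΔP = 113; V ≈ 5.99 × 113^0.637 ≈ 121.69 kt.
Hurricane Vongfong: ΔP = 41; V ≈ 6.12 × 41^0.656 ≈ 69.94 kt.
Difference ≈ 121.69 − 69.94 = 51.75 → 52 kt.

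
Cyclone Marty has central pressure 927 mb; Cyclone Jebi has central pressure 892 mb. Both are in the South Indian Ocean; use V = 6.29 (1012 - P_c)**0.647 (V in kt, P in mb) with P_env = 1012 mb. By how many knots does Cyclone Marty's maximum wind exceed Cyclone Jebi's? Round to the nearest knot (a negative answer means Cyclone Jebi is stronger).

-28 kt

Cyclone Marty: ΔP = 85; V ≈ 6.29 × 85^0.647 ≈ 111.43 kt.
Cyclone Jebi: ΔP = 120; V ≈ 6.29 × 120^0.647 ≈ 139.28 kt.
Difference ≈ 111.43 − 139.28 = -27.85 → -28 kt.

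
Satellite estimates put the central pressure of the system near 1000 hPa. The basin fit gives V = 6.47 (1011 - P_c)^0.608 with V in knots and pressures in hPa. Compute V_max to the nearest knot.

ΔP = 1011 − 1000 = 11 hPa.
11^0.608 ≈ 4.297.
V ≈ 6.47 × 4.297 ≈ 27.8 kt.

28 kt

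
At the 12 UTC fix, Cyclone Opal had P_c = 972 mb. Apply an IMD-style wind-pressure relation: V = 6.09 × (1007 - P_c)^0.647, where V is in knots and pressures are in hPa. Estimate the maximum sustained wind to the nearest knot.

61 kt

ΔP = 1007 − 972 = 35 mb.
35^0.647 ≈ 9.977.
V ≈ 6.09 × 9.977 ≈ 60.8 kt.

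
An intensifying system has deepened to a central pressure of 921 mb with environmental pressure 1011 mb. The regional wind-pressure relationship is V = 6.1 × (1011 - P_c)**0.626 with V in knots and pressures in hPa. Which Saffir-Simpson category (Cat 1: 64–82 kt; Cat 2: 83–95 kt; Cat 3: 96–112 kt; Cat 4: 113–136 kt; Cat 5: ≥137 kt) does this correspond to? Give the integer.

ΔP = 1011 − 921 = 90 mb.
V ≈ 6.1 × 90^0.626 = 6.1 × 16.72 ≈ 102 kt.
102 kt falls in the Category 3 band.

3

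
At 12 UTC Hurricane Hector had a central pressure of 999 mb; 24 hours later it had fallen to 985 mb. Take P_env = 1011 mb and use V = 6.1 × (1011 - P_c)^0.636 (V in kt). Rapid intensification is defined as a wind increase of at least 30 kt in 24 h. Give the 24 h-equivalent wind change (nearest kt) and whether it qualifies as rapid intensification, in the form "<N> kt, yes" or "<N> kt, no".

V₁: ΔP = 12, V ≈ 6.1 × 12^0.636 ≈ 29.63 kt.
V₂: ΔP = 26, V ≈ 6.1 × 26^0.636 ≈ 48.45 kt.
ΔV over 24 h = 18.82 kt → 24 h equivalent = 18.82 × 24/24 ≈ 18.82 kt.
19 kt < 30 kt ⇒ not rapid intensification.

19 kt, no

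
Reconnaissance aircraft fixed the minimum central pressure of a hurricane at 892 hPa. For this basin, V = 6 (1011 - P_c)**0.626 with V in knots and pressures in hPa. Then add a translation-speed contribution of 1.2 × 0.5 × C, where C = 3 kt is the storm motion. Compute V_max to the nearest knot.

ΔP = 1011 − 892 = 119 hPa.
119^0.626 ≈ 19.920.
V ≈ 6 × 19.920 ≈ 119.5 kt.
Translation term: 1.2 × 0.5 × 3 = 1.8 kt.
Corrected V ≈ 121.3 kt → 121 kt.

121 kt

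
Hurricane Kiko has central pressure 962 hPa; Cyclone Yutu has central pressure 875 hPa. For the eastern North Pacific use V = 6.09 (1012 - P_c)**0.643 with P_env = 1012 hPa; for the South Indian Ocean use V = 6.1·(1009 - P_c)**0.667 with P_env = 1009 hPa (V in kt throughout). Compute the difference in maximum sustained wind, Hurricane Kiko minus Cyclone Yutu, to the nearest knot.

Hurricane Kiko: ΔP = 50; V ≈ 6.09 × 50^0.643 ≈ 75.35 kt.
Cyclone Yutu: ΔP = 134; V ≈ 6.1 × 134^0.667 ≈ 160.00 kt.
Difference ≈ 75.35 − 160.00 = -84.65 → -85 kt.

-85 kt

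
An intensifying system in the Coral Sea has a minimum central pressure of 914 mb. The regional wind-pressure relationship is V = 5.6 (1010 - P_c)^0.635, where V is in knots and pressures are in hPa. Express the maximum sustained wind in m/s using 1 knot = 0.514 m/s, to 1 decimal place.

52.2 m/s

ΔP = 1010 − 914 = 96 mb.
V ≈ 5.6 × 96^0.635 = 5.6 × 18.144 ≈ 101.609 kt.
101.609 × 0.514 ≈ 52.23 m/s → 52.2 m/s.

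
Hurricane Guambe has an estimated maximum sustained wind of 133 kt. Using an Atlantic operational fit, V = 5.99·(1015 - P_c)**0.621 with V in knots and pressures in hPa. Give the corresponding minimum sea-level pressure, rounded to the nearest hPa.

ΔP = (V / 5.99)^(1/0.621) = (133/5.99)^1.610.
133/5.99 = 22.204; 22.204^1.610 ≈ 147.28 hPa.
P_c = 1015 − 147.28 = 867.72 ≈ 868 hPa.

868 hPa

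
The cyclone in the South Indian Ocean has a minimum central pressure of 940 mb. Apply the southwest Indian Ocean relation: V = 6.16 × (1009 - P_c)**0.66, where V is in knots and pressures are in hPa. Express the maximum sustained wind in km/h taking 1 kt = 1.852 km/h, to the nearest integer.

187 km/h

ΔP = 1009 − 940 = 69 mb.
V ≈ 6.16 × 69^0.66 = 6.16 × 16.355 ≈ 100.744 kt.
100.744 × 1.852 ≈ 186.58 km/h → 187 km/h.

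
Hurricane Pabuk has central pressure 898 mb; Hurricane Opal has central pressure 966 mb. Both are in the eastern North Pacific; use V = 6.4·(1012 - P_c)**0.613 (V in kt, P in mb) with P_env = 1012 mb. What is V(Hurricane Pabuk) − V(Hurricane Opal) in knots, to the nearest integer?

Hurricane Pabuk: ΔP = 114; V ≈ 6.4 × 114^0.613 ≈ 116.70 kt.
Hurricane Opal: ΔP = 46; V ≈ 6.4 × 46^0.613 ≈ 66.90 kt.
Difference ≈ 116.70 − 66.90 = 49.80 → 50 kt.

50 kt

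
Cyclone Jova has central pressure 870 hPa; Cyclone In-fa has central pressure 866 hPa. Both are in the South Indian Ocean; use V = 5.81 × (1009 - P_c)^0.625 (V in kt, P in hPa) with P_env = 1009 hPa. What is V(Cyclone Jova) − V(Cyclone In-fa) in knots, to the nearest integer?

-2 kt

Cyclone Jova: ΔP = 139; V ≈ 5.81 × 139^0.625 ≈ 126.93 kt.
Cyclone In-fa: ΔP = 143; V ≈ 5.81 × 143^0.625 ≈ 129.20 kt.
Difference ≈ 126.93 − 129.20 = -2.27 → -2 kt.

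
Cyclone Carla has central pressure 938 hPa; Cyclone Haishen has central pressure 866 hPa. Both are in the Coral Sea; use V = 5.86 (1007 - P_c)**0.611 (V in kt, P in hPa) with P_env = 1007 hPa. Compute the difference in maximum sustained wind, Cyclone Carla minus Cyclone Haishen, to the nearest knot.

-43 kt

Cyclone Carla: ΔP = 69; V ≈ 5.86 × 69^0.611 ≈ 77.88 kt.
Cyclone Haishen: ΔP = 141; V ≈ 5.86 × 141^0.611 ≈ 120.52 kt.
Difference ≈ 77.88 − 120.52 = -42.64 → -43 kt.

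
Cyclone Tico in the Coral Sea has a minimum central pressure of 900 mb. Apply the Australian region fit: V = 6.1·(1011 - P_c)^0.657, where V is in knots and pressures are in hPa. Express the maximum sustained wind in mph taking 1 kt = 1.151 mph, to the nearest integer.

155 mph

ΔP = 1011 − 900 = 111 mb.
V ≈ 6.1 × 111^0.657 = 6.1 × 22.069 ≈ 134.619 kt.
134.619 × 1.151 ≈ 154.95 mph → 155 mph.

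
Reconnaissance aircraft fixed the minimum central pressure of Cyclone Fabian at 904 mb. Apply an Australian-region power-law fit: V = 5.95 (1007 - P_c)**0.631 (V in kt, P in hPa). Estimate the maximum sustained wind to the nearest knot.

111 kt

ΔP = 1007 − 904 = 103 mb.
103^0.631 ≈ 18.625.
V ≈ 5.95 × 18.625 ≈ 110.8 kt.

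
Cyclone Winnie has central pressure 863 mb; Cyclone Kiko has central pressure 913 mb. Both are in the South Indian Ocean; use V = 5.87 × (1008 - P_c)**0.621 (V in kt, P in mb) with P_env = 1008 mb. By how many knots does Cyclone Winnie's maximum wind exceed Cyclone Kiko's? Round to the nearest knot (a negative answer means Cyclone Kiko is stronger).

Cyclone Winnie: ΔP = 145; V ≈ 5.87 × 145^0.621 ≈ 129.08 kt.
Cyclone Kiko: ΔP = 95; V ≈ 5.87 × 95^0.621 ≈ 99.27 kt.
Difference ≈ 129.08 − 99.27 = 29.81 → 30 kt.

30 kt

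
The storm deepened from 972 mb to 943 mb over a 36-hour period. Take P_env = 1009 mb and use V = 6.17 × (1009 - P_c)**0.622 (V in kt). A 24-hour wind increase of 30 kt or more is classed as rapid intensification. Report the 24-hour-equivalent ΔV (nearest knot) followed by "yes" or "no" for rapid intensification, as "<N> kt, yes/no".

V₁: ΔP = 37, V ≈ 6.17 × 37^0.622 ≈ 58.31 kt.
V₂: ΔP = 66, V ≈ 6.17 × 66^0.622 ≈ 83.57 kt.
ΔV over 36 h = 25.26 kt → 24 h equivalent = 25.26 × 24/36 ≈ 16.84 kt.
17 kt < 30 kt ⇒ not rapid intensification.

17 kt, no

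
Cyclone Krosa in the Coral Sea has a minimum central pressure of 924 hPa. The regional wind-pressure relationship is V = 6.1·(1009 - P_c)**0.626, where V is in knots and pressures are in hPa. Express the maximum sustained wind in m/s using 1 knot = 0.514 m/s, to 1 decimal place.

50.6 m/s

ΔP = 1009 − 924 = 85 hPa.
V ≈ 6.1 × 85^0.626 = 6.1 × 16.137 ≈ 98.434 kt.
98.434 × 0.514 ≈ 50.60 m/s → 50.6 m/s.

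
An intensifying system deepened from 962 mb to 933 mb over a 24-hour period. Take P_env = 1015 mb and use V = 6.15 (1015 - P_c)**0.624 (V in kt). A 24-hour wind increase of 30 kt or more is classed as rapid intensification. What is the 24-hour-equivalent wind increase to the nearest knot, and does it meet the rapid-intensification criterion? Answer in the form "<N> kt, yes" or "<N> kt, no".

V₁: ΔP = 53, V ≈ 6.15 × 53^0.624 ≈ 73.25 kt.
V₂: ΔP = 82, V ≈ 6.15 × 82^0.624 ≈ 96.18 kt.
ΔV over 24 h = 22.93 kt → 24 h equivalent = 22.93 × 24/24 ≈ 22.93 kt.
23 kt < 30 kt ⇒ not rapid intensification.

23 kt, no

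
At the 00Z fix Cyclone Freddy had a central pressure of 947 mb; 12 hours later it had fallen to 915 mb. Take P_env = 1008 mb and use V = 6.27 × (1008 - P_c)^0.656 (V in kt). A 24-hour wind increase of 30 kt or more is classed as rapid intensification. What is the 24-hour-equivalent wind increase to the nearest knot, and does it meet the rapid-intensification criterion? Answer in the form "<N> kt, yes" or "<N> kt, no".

59 kt, yes

V₁: ΔP = 61, V ≈ 6.27 × 61^0.656 ≈ 92.99 kt.
V₂: ΔP = 93, V ≈ 6.27 × 93^0.656 ≈ 122.63 kt.
ΔV over 12 h = 29.64 kt → 24 h equivalent = 29.64 × 24/12 ≈ 59.28 kt.
59 kt ≥ 30 kt ⇒ rapid intensification.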